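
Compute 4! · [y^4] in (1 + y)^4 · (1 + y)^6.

The EGF product rule gives c_4 = Σ_{k_1+k_2=4} C(4; k_1,k_2) · ∏ g_i(k_i), where (1+y)^4 gives the falling factorial (4)_k; (1+y)^6 gives the falling factorial (6)_k.
g_1(k) for k = 0…4: 1, 4, 12, 24, 24.
g_2(k) for k = 0…4: 1, 6, 30, 120, 360.
c_4 = Σ_k C(4,k)·g_1(k)·g_2(4−k) = 1·1·360 + 4·4·120 + 6·12·30 + 4·24·6 + 1·24·1 = 360 + 1920 + 2160 + 576 + 24 = 5040.

5040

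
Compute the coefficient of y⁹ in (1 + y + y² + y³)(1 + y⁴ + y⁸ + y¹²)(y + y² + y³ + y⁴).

4

(1 + y + y² + y³) has coefficients 1,1,1,1 for degrees 0…3.
(1 + y⁴ + y⁸ + y¹²) has coefficients 1,0,0,0,1,0,0,0,1,0 for degrees 0…9.
Finally multiplying by (y + y² + y³ + y⁴), the product of all factors after the first has coefficients 0,1,1,1,1,1,1,1,1,1 for degrees 0…9.
[y⁹] = 1·1 + 1·1 + 1·1 + 1·1 = 4.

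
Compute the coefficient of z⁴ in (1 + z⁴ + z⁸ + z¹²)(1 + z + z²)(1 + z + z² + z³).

3

(1 + z⁴ + z⁸ + z¹²) has coefficients 1,0,0,0,1 for degrees 0…4.
(1 + z + z²) has coefficients 1,1,1,0,0 for degrees 0…4.
Finally multiplying by (1 + z + z² + z³), the product of all factors after the first has coefficients 1,2,3,3,2 for degrees 0…4.
[z⁴] = 1·2 + 1·1 = 3.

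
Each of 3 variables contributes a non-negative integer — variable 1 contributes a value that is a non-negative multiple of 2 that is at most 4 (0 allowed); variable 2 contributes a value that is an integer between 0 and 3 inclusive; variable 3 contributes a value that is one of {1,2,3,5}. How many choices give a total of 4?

5

The generating function for the choices is (1 + t^2 + t^4)·(1 + t + t^2 + t^3)·(t + t^2 + t^3 + t^5); the count is [t^4].
(1 + t^2 + t^4) has coefficients 1,0,1,0,1 for degrees 0…4.
(1 + t + t^2 + t^3) has coefficients 1,1,1,1,0 for degrees 0…4.
Finally multiplying by (t + t^2 + t^3 + t^5), the product of all factors after the first has coefficients 0,1,2,3,3 for degrees 0…4.
[t^4] = 1·3 + 1·2 + 1·0 = 5.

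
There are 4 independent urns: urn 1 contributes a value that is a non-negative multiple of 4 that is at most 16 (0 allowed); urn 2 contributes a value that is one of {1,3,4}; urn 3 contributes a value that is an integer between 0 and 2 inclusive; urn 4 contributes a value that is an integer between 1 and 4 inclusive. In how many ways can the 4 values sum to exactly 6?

The generating function for the choices is (1 + q^4 + q^8 + q^12 + q^16)·(q + q^3 + q^4)·(1 + q + q^2)·(q + q^2 + q^3 + q^4); the count is [q^6].
(1 + q^4 + q^8 + q^12 + q^16) has coefficients 1,0,0,0,1,0,0 for degrees 0…6.
(q + q^3 + q^4) has coefficients 0,1,0,1,1,0,0 for degrees 0…6.
Multiplying by (1 + q + q^2) gives running coefficients 0,1,1,2,2,2,1 for degrees 0…6.
Finally multiplying by (q + q^2 + q^3 + q^4), the product of all factors after the first has coefficients 0,0,1,2,4,6,7 for degrees 0…6.
[q^6] = 1·7 + 1·1 = 8.

8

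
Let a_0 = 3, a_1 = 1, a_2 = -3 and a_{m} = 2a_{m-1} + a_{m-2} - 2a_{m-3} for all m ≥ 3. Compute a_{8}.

-507

The ordinary generating function has denominator 1 - 2x - x^2 + 2x^3.
Iterating the recurrence: a_0,…,a_{8} = 3, 1, -3, -11, -27, -59, -123, -251, -507.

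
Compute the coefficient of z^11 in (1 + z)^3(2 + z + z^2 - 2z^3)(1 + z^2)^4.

-14

(1 + z)^3 has coefficients 1,3,3,1 for degrees 0…3.
(2 + z + z^2 - 2z^3) has coefficients 2,1,1,-2,0,0,0,0,0,0,0,0 for degrees 0…11.
Finally multiplying by (1 + z^2)^4, the product of all factors after the first has coefficients 2,1,9,2,16,-2,14,-8,6,-7,1,-2 for degrees 0…11.
[z^11] = 1·(-2) + 3·1 + 3·(-7) + 1·6 = -14.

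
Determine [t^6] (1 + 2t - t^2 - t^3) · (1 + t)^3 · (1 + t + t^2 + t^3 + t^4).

2

(1 + 2t - t^2 - t^3) has coefficients 1,2,-1,-1 for degrees 0…3.
(1 + t)^3 has coefficients 1,3,3,1,0,0,0 for degrees 0…6.
Finally multiplying by (1 + t + t^2 + t^3 + t^4), the product of all factors after the first has coefficients 1,4,7,8,8,7,4 for degrees 0…6.
[t^6] = 1·4 + 2·7 − 1·8 − 1·8 = 2.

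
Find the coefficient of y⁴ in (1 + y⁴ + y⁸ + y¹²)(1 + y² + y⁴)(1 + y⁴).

(1 + y⁴ + y⁸ + y¹²) has coefficients 1,0,0,0,1 for degrees 0…4.
(1 + y² + y⁴) has coefficients 1,0,1,0,1 for degrees 0…4.
Finally multiplying by (1 + y⁴), the product of all factors after the first has coefficients 1,0,1,0,2 for degrees 0…4.
[y⁴] = 1·2 + 1·1 = 3.

3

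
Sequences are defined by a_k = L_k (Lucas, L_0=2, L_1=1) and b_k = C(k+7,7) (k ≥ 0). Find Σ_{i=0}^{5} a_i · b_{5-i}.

The convolution is the x^5 coefficient of A(x)B(x).
Σ = 2·792 + 1·330 + 3·120 + 4·36 + 7·8 + 11·1 = 2485.

2485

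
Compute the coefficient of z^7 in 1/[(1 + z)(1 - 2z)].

The denominator gives the recurrence a_n = a_(n−1) + 2a_(n−2) for n ≥ 2; the numerator fixes a_0 = 1, a_1 = 1.
Iterating: 1, 1, 3, 5, 11, 21, 43, 85, so a_7 = 85.

85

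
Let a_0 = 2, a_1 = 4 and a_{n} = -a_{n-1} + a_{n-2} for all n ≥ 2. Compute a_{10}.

The ordinary generating function has denominator 1 + q - q^2.
Iterating the recurrence: a_0,…,a_{10} = 2, 4, -2, 6, -8, 14, -22, 36, -58, 94, -152.

-152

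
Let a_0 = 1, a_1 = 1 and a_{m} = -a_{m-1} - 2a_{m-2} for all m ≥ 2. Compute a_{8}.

The ordinary generating function has denominator 1 + z + 2z^2.
Iterating the recurrence: a_0,…,a_{8} = 1, 1, -3, 1, 5, -7, -3, 17, -11.

-11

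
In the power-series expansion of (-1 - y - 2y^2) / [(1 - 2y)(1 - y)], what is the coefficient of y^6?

-252

The denominator gives the recurrence a_n = 3a_(n−1) − 2a_(n−2) for n ≥ 3; the numerator fixes a_0 = -1, a_1 = -4, a_2 = -12.
Iterating: -1, -4, -12, -28, -60, -124, -252, so a_6 = -252.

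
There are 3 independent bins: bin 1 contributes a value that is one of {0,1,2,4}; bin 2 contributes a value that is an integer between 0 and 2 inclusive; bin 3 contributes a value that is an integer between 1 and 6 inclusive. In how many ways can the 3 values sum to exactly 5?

10

The generating function for the choices is (1 + t + t² + t⁴)·(1 + t + t²)·(t + t² + t³ + t⁴ + t⁵ + t⁶); the count is [t⁵].
(1 + t + t² + t⁴) has coefficients 1,1,1,0,1 for degrees 0…4.
(1 + t + t²) has coefficients 1,1,1,0,0,0 for degrees 0…5.
Finally multiplying by (t + t² + t³ + t⁴ + t⁵ + t⁶), the product of all factors after the first has coefficients 0,1,2,3,3,3 for degrees 0…5.
[t⁵] = 1·3 + 1·3 + 1·3 + 1·1 = 10.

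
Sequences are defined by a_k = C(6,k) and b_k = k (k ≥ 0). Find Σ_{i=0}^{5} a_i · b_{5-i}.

129

This is [x^5] in the product of the two ordinary generating functions.
Σ = 1·5 + 6·4 + 15·3 + 20·2 + 15·1 + 6·0 = 129.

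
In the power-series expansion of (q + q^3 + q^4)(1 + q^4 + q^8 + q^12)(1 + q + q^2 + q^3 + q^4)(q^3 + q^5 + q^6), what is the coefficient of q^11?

11

(q + q^3 + q^4) has coefficients 0,1,0,1,1 for degrees 0…4.
(1 + q^4 + q^8 + q^12) has coefficients 1,0,0,0,1,0,0,0,1,0,0,0 for degrees 0…11.
Multiplying by (1 + q + q^2 + q^3 + q^4) gives running coefficients 1,1,1,1,2,1,1,1,2,1,1,1 for degrees 0…11.
Finally multiplying by (q^3 + q^5 + q^6), the product of all factors after the first has coefficients 0,0,0,1,1,2,3,4,3,4,4,4 for degrees 0…11.
[q^11] = 1·4 + 1·3 + 1·4 = 11.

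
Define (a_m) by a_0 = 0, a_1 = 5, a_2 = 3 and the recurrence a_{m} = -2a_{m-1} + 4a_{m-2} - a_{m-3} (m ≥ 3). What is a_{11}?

115547

The ordinary generating function has denominator 1 + 2t - 4t^2 + t^3.
Iterating the recurrence: a_0,…,a_{11} = 0, 5, 3, 14, -21, 95, -288, 977, -3201, 10598, -34977, 115547.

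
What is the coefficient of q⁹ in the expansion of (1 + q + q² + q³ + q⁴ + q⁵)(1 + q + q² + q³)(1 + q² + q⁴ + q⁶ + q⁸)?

12

(1 + q + q² + q³ + q⁴ + q⁵) has coefficients 1,1,1,1,1,1 for degrees 0…5.
(1 + q + q² + q³) has coefficients 1,1,1,1,0,0,0,0,0,0 for degrees 0…9.
Finally multiplying by (1 + q² + q⁴ + q⁶ + q⁸), the product of all factors after the first has coefficients 1,1,2,2,2,2,2,2,2,2 for degrees 0…9.
[q⁹] = 1·2 + 1·2 + 1·2 + 1·2 + 1·2 + 1·2 = 12.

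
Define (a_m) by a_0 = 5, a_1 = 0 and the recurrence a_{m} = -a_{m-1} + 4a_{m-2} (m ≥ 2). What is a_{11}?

The ordinary generating function has denominator 1 + x - 4x^2.
Iterating the recurrence: a_0,…,a_{11} = 5, 0, 20, -20, 100, -180, 580, -1300, 3620, -8820, 23300, -58580.

-58580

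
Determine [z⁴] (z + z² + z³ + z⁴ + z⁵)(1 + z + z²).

3

(z + z² + z³ + z⁴ + z⁵) has coefficients 0,1,1,1,1 for degrees 0…4.
(1 + z + z²) has coefficients 1,1,1,0,0 for degrees 0…4.
[z⁴] = 1·0 + 1·1 + 1·1 + 1·1 = 3.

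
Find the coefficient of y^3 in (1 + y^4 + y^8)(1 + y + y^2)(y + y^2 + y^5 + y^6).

(1 + y^4 + y^8) has coefficients 1,0,0,0 for degrees 0…3.
(1 + y + y^2) has coefficients 1,1,1,0 for degrees 0…3.
Finally multiplying by (y + y^2 + y^5 + y^6), the product of all factors after the first has coefficients 0,1,2,2 for degrees 0…3.
[y^3] = 1·2 = 2.

2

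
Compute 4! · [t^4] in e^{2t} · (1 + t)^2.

The EGF product rule gives c_4 = Σ_{k_1+k_2=4} C(4; k_1,k_2) · ∏ g_i(k_i), where e^{2t} gives (2)^k; (1+t)^2 gives the falling factorial (2)_k.
g_1(k) for k = 0…4: 1, 2, 4, 8, 16.
g_2(k) for k = 0…4: 1, 2, 2, 0, 0.
c_4 = Σ_k C(4,k)·g_1(k)·g_2(4−k) = 6·4·2 + 4·8·2 + 1·16·1 = 48 + 64 + 16 = 128.

128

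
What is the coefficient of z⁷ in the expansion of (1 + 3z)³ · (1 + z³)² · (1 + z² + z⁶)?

72

(1 + 3z)³ has coefficients 1,9,27,27 for degrees 0…3.
(1 + z³)² has coefficients 1,0,0,2,0,0,1,0 for degrees 0…7.
Finally multiplying by (1 + z² + z⁶), the product of all factors after the first has coefficients 1,0,1,2,0,2,2,0 for degrees 0…7.
[z⁷] = 1·0 + 9·2 + 27·2 + 27·0 = 72.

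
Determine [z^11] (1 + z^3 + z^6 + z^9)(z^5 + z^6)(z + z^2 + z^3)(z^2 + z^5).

(1 + z^3 + z^6 + z^9) has coefficients 1,0,0,1,0,0,1,0,0,1 for degrees 0…9.
(z^5 + z^6) has coefficients 0,0,0,0,0,1,1,0,0,0,0,0 for degrees 0…11.
Multiplying by (z + z^2 + z^3) gives running coefficients 0,0,0,0,0,0,1,2,2,1,0,0 for degrees 0…11.
Finally multiplying by (z^2 + z^5), the product of all factors after the first has coefficients 0,0,0,0,0,0,0,0,1,2,2,2 for degrees 0…11.
[z^11] = 1·2 + 1·1 + 1·0 + 1·0 = 3.

3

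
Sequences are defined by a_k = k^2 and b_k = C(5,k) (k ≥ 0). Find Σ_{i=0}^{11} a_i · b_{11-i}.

2352

This is [x^11] in the product of the two ordinary generating functions.
Σ = 0·0 + 1·0 + 4·0 + 9·0 + 16·0 + 25·0 + 36·1 + 49·5 + 64·10 + 81·10 + 100·5 + 121·1 = 2352.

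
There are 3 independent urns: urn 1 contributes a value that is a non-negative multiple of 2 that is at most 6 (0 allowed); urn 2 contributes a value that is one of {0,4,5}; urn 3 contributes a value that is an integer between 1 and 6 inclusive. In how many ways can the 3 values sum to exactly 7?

The generating function for the choices is (1 + z^2 + z^4 + z^6)·(1 + z^4 + z^5)·(z + z^2 + z^3 + z^4 + z^5 + z^6); the count is [z^7].
(1 + z^2 + z^4 + z^6) has coefficients 1,0,1,0,1,0,1 for degrees 0…6.
(1 + z^4 + z^5) has coefficients 1,0,0,0,1,1,0,0 for degrees 0…7.
Finally multiplying by (z + z^2 + z^3 + z^4 + z^5 + z^6), the product of all factors after the first has coefficients 0,1,1,1,1,2,3,2 for degrees 0…7.
[z^7] = 1·2 + 1·2 + 1·1 + 1·1 = 6.

6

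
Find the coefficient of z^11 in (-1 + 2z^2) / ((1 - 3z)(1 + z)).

-103336

The denominator gives the recurrence a_n = 2a_(n−1) + 3a_(n−2) for n ≥ 3; the numerator fixes a_0 = -1, a_1 = -2, a_2 = -5.
Iterating: -1, -2, -5, -16, -47, -142, -425, -1276, -3827, -11482, -34445, -103336, so a_11 = -103336.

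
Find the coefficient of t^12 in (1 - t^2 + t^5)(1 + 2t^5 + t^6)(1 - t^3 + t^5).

(1 - t^2 + t^5) has coefficients 1,0,-1,0,0,1 for degrees 0…5.
(1 + 2t^5 + t^6) has coefficients 1,0,0,0,0,2,1,0,0,0,0,0,0 for degrees 0…12.
Finally multiplying by (1 - t^3 + t^5), the product of all factors after the first has coefficients 1,0,0,-1,0,3,1,0,-2,-1,2,1,0 for degrees 0…12.
[t^12] = 1·0 − 1·2 + 1·0 = -2.

-2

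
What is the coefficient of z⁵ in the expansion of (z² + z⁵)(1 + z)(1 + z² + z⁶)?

(z² + z⁵) has coefficients 0,0,1,0,0,1 for degrees 0…5.
(1 + z) has coefficients 1,1,0,0,0,0 for degrees 0…5.
Finally multiplying by (1 + z² + z⁶), the product of all factors after the first has coefficients 1,1,1,1,0,0 for degrees 0…5.
[z⁵] = 1·1 + 1·1 = 2.

2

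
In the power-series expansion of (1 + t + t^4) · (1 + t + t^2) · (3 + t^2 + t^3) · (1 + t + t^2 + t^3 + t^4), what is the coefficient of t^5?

(1 + t + t^4) has coefficients 1,1,0,0,1 for degrees 0…4.
(1 + t + t^2) has coefficients 1,1,1,0,0,0 for degrees 0…5.
Multiplying by (3 + t^2 + t^3) gives running coefficients 3,3,4,2,2,1 for degrees 0…5.
Finally multiplying by (1 + t + t^2 + t^3 + t^4), the product of all factors after the first has coefficients 3,6,10,12,14,12 for degrees 0…5.
[t^5] = 1·12 + 1·14 + 1·6 = 32.

32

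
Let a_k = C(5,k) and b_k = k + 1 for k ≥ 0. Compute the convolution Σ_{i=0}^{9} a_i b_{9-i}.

Write out a_i and b_{9-i} for i = 0,…,9 and sum the products.
Σ = 1·10 + 5·9 + 10·8 + 10·7 + 5·6 + 1·5 + 0·4 + 0·3 + 0·2 + 0·1 = 240.

240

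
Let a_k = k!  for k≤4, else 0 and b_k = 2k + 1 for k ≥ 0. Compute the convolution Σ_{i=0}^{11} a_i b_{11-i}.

This is [x^11] in the product of the two ordinary generating functions.
Σ = 1·23 + 1·21 + 2·19 + 6·17 + 24·15 + 0·13 + 0·11 + 0·9 + 0·7 + 0·5 + 0·3 + 0·1 = 544.

544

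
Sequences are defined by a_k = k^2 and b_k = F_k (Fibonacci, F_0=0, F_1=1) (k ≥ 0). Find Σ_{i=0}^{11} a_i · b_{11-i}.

1424

The convolution is the x^11 coefficient of A(x)B(x).
Σ = 0·89 + 1·55 + 4·34 + 9·21 + 16·13 + 25·8 + 36·5 + 49·3 + 64·2 + 81·1 + 100·1 + 121·0 = 1424.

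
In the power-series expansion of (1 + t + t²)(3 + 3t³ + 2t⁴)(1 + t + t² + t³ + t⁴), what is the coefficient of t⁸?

12

(1 + t + t²) has coefficients 1,1,1 for degrees 0…2.
(3 + 3t³ + 2t⁴) has coefficients 3,0,0,3,2,0,0,0,0 for degrees 0…8.
Finally multiplying by (1 + t + t² + t³ + t⁴), the product of all factors after the first has coefficients 3,3,3,6,8,5,5,5,2 for degrees 0…8.
[t⁸] = 1·2 + 1·5 + 1·5 = 12.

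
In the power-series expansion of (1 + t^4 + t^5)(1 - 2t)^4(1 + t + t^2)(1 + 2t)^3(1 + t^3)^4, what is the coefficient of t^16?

(1 + t^4 + t^5) has coefficients 1,0,0,0,1,1 for degrees 0…5.
(1 - 2t)^4 has coefficients 1,-8,24,-32,16,0,0,0,0,0,0,0,0,0,0,0,0 for degrees 0…16.
Multiplying by (1 + t + t^2) gives running coefficients 1,-7,17,-16,8,-16,16,0,0,0,0,0,0,0,0,0,0 for degrees 0…16.
Multiplying by (1 + 2t)^3 gives running coefficients 1,-1,-13,10,60,-24,-112,-32,64,128,0,0,0,0,0,0,0 for degrees 0…16.
Finally multiplying by (1 + t^3)^4, the product of all factors after the first has coefficients 1,-1,-13,14,56,-76,-66,202,-110,-256,228,60,-119,47,275,330,-68 for degrees 0…16.
[t^16] = 1·(-68) + 1·(-119) + 1·60 = -127.

-127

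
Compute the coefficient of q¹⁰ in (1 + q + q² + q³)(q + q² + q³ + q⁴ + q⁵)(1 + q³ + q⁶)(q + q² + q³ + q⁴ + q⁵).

(1 + q + q² + q³) has coefficients 1,1,1,1 for degrees 0…3.
(q + q² + q³ + q⁴ + q⁵) has coefficients 0,1,1,1,1,1,0,0,0,0,0 for degrees 0…10.
Multiplying by (1 + q³ + q⁶) gives running coefficients 0,1,1,1,2,2,1,2,2,1,1 for degrees 0…10.
Finally multiplying by (q + q² + q³ + q⁴ + q⁵), the product of all factors after the first has coefficients 0,0,1,2,3,5,7,7,8,9,8 for degrees 0…10.
[q¹⁰] = 1·8 + 1·9 + 1·8 + 1·7 = 32.

32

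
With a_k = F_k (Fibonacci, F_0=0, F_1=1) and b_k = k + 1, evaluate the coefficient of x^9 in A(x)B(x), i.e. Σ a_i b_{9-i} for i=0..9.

221

Write out a_i and b_{9-i} for i = 0,…,9 and sum the products.
Σ = 0·10 + 1·9 + 1·8 + 2·7 + 3·6 + 5·5 + 8·4 + 13·3 + 21·2 + 34·1 = 221.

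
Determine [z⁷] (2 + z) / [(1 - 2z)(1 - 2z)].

2496

The denominator gives the recurrence a_n = 4a_(n−1) − 4a_(n−2) for n ≥ 2; the numerator fixes a_0 = 2, a_1 = 9.
Iterating: 2, 9, 28, 76, 192, 464, 1088, 2496, so a_7 = 2496.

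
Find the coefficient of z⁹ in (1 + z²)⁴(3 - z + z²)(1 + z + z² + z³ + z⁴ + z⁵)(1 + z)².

141

(1 + z²)⁴ has coefficients 1,0,4,0,6,0,4,0,1 for degrees 0…8.
(3 - z + z²) has coefficients 3,-1,1,0,0,0,0,0,0,0 for degrees 0…9.
Multiplying by (1 + z + z² + z³ + z⁴ + z⁵) gives running coefficients 3,2,3,3,3,3,0,1,0,0 for degrees 0…9.
Finally multiplying by (1 + z)², the product of all factors after the first has coefficients 3,8,10,11,12,12,9,4,2,1 for degrees 0…9.
[z⁹] = 1·1 + 4·4 + 6·12 + 4·11 + 1·8 = 141.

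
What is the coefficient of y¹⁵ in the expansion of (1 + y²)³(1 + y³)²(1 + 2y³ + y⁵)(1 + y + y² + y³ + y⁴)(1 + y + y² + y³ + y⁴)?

280

(1 + y²)³ has coefficients 1,0,3,0,3,0,1 for degrees 0…6.
(1 + y³)² has coefficients 1,0,0,2,0,0,1,0,0,0,0,0,0,0,0,0 for degrees 0…15.
Multiplying by (1 + 2y³ + y⁵) gives running coefficients 1,0,0,4,0,1,5,0,2,2,0,1,0,0,0,0 for degrees 0…15.
Multiplying by (1 + y + y² + y³ + y⁴) gives running coefficients 1,1,1,5,5,5,10,10,8,10,9,5,5,3,1,1 for degrees 0…15.
Finally multiplying by (1 + y + y² + y³ + y⁴), the product of all factors after the first has coefficients 1,2,3,8,13,17,26,35,38,43,47,42,37,32,23,15 for degrees 0…15.
[y¹⁵] = 1·15 + 3·32 + 3·42 + 1·43 = 280.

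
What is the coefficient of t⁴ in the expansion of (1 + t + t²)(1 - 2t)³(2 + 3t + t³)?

(1 + t + t²) has coefficients 1,1,1 for degrees 0…2.
(1 - 2t)³ has coefficients 1,-6,12,-8,0 for degrees 0…4.
Finally multiplying by (2 + 3t + t³), the product of all factors after the first has coefficients 2,-9,6,21,-30 for degrees 0…4.
[t⁴] = 1·(-30) + 1·21 + 1·6 = -3.

-3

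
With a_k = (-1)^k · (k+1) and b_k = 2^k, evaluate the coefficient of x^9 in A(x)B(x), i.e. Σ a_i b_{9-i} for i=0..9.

224

The convolution is the x^9 coefficient of A(x)B(x).
Σ = 1·512 − 2·256 + 3·128 − 4·64 + 5·32 − 6·16 + 7·8 − 8·4 + 9·2 − 10·1 = 224.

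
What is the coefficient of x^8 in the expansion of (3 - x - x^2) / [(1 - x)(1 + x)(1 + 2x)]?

Partial fractions give a closed form: a_n = (1/6)·1^n + (-3/2)·(-1)^n + (13/3)·(-2)^n.
At n = 8: a_8 = 1108.

1108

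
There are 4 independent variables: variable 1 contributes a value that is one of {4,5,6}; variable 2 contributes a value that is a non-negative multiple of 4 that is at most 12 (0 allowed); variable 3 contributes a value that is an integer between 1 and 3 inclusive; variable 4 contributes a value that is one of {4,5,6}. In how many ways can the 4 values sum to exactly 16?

7

The generating function for the choices is (x^4 + x^5 + x^6)·(1 + x^4 + x^8 + x^12)·(x + x^2 + x^3)·(x^4 + x^5 + x^6); the count is [x^16].
(x^4 + x^5 + x^6) has coefficients 0,0,0,0,1,1,1 for degrees 0…6.
(1 + x^4 + x^8 + x^12) has coefficients 1,0,0,0,1,0,0,0,1,0,0,0,1,0,0,0,0 for degrees 0…16.
Multiplying by (x + x^2 + x^3) gives running coefficients 0,1,1,1,0,1,1,1,0,1,1,1,0,1,1,1,0 for degrees 0…16.
Finally multiplying by (x^4 + x^5 + x^6), the product of all factors after the first has coefficients 0,0,0,0,0,1,2,3,2,2,2,3,2,2,2,3,2 for degrees 0…16.
[x^16] = 1·2 + 1·3 + 1·2 = 7.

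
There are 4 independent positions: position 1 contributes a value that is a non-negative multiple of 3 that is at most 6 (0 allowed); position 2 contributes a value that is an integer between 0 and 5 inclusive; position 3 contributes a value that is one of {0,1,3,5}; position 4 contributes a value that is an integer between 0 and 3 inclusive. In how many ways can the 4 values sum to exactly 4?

13

The generating function for the choices is (1 + y³ + y⁶)·(1 + y + y² + y³ + y⁴ + y⁵)·(1 + y + y³ + y⁵)·(1 + y + y² + y³); the count is [y⁴].
(1 + y³ + y⁶) has coefficients 1,0,0,1,0 for degrees 0…4.
(1 + y + y² + y³ + y⁴ + y⁵) has coefficients 1,1,1,1,1 for degrees 0…4.
Multiplying by (1 + y + y³ + y⁵) gives running coefficients 1,2,2,3,3 for degrees 0…4.
Finally multiplying by (1 + y + y² + y³), the product of all factors after the first has coefficients 1,3,5,8,10 for degrees 0…4.
[y⁴] = 1·10 + 1·3 = 13.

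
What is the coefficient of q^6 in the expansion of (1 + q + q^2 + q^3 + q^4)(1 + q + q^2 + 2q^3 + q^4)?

(1 + q + q^2 + q^3 + q^4) has coefficients 1,1,1,1,1 for degrees 0…4.
(1 + q + q^2 + 2q^3 + q^4) has coefficients 1,1,1,2,1,0,0 for degrees 0…6.
[q^6] = 1·0 + 1·0 + 1·1 + 1·2 + 1·1 = 4.

4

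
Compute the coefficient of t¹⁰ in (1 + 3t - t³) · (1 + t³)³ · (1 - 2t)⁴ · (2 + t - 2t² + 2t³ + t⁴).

-810

(1 + 3t - t³) has coefficients 1,3,0,-1 for degrees 0…3.
(1 + t³)³ has coefficients 1,0,0,3,0,0,3,0,0,1,0 for degrees 0…10.
Multiplying by (1 - 2t)⁴ gives running coefficients 1,-8,24,-29,-8,72,-93,24,72,-95,40 for degrees 0…10.
Finally multiplying by (2 + t - 2t² + 2t³ + t⁴), the product of all factors after the first has coefficients 2,-15,38,-16,-108,234,-132,-234,490,-280,-204 for degrees 0…10.
[t¹⁰] = 1·(-204) + 3·(-280) − 1·(-234) = -810.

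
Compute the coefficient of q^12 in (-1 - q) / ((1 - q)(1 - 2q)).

Partial fractions give a closed form: a_n = (2)·1^n + (-3)·2^n.
At n = 12: a_12 = -12286.

-12286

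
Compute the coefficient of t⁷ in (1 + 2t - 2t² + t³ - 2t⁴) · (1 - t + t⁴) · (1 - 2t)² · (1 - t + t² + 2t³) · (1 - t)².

(1 + 2t - 2t² + t³ - 2t⁴) has coefficients 1,2,-2,1,-2 for degrees 0…4.
(1 - t + t⁴) has coefficients 1,-1,0,0,1,0,0,0 for degrees 0…7.
Multiplying by (1 - 2t)² gives running coefficients 1,-5,8,-4,1,-4,4,0 for degrees 0…7.
Multiplying by (1 - t + t² + 2t³) gives running coefficients 1,-6,14,-15,3,7,1,-6 for degrees 0…7.
Finally multiplying by (1 - t)², the product of all factors after the first has coefficients 1,-8,27,-49,47,-14,-10,-1 for degrees 0…7.
[t⁷] = 1·(-1) + 2·(-10) − 2·(-14) + 1·47 − 2·(-49) = 152.

152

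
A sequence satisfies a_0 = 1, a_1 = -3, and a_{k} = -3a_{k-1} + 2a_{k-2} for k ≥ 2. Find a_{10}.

283667

The ordinary generating function has denominator 1 + 3q - 2q^2.
Iterating the recurrence: a_0,…,a_{10} = 1, -3, 11, -39, 139, -495, 1763, -6279, 22363, -79647, 283667.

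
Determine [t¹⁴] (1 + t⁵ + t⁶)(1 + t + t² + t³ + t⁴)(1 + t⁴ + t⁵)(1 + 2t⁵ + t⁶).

(1 + t⁵ + t⁶) has coefficients 1,0,0,0,0,1,1 for degrees 0…6.
(1 + t + t² + t³ + t⁴) has coefficients 1,1,1,1,1,0,0,0,0,0,0,0,0,0,0 for degrees 0…14.
Multiplying by (1 + t⁴ + t⁵) gives running coefficients 1,1,1,1,2,2,2,2,2,1,0,0,0,0,0 for degrees 0…14.
Finally multiplying by (1 + 2t⁵ + t⁶), the product of all factors after the first has coefficients 1,1,1,1,2,4,5,5,5,6,6,6,6,6,4 for degrees 0…14.
[t¹⁴] = 1·4 + 1·6 + 1·5 = 15.

15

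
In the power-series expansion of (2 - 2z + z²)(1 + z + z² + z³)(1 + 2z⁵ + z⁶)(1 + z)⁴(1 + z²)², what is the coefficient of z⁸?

(2 - 2z + z²) has coefficients 2,-2,1 for degrees 0…2.
(1 + z + z² + z³) has coefficients 1,1,1,1,0,0,0,0,0 for degrees 0…8.
Multiplying by (1 + 2z⁵ + z⁶) gives running coefficients 1,1,1,1,0,2,3,3,3 for degrees 0…8.
Multiplying by (1 + z)⁴ gives running coefficients 1,5,11,15,15,13,16,28,41 for degrees 0…8.
Finally multiplying by (1 + z²)², the product of all factors after the first has coefficients 1,5,13,25,38,48,57,69,88 for degrees 0…8.
[z⁸] = 2·88 − 2·69 + 1·57 = 95.

95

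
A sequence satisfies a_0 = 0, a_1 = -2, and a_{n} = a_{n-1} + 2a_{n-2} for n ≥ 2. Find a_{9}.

The ordinary generating function has denominator 1 - t - 2t^2.
Iterating the recurrence: a_0,…,a_{9} = 0, -2, -2, -6, -10, -22, -42, -86, -170, -342.

-342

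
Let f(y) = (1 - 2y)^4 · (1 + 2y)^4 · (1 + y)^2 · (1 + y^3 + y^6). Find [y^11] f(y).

192

(1 - 2y)^4 has coefficients 1,-8,24,-32,16 for degrees 0…4.
(1 + 2y)^4 has coefficients 1,8,24,32,16,0,0,0,0,0,0,0 for degrees 0…11.
Multiplying by (1 + y)^2 gives running coefficients 1,10,41,88,104,64,16,0,0,0,0,0 for degrees 0…11.
Finally multiplying by (1 + y^3 + y^6), the product of all factors after the first has coefficients 1,10,41,89,114,105,105,114,105,104,104,64 for degrees 0…11.
[y^11] = 1·64 − 8·104 + 24·104 − 32·105 + 16·114 = 192.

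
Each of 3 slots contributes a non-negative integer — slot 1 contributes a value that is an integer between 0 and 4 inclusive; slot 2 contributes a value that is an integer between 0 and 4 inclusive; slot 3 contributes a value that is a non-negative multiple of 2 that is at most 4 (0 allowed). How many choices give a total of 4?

The generating function for the choices is (1 + y + y^2 + y^3 + y^4)·(1 + y + y^2 + y^3 + y^4)·(1 + y^2 + y^4); the count is [y^4].
(1 + y + y^2 + y^3 + y^4) has coefficients 1,1,1,1,1 for degrees 0…4.
(1 + y + y^2 + y^3 + y^4) has coefficients 1,1,1,1,1 for degrees 0…4.
Finally multiplying by (1 + y^2 + y^4), the product of all factors after the first has coefficients 1,1,2,2,3 for degrees 0…4.
[y^4] = 1·3 + 1·2 + 1·2 + 1·1 + 1·1 = 9.

9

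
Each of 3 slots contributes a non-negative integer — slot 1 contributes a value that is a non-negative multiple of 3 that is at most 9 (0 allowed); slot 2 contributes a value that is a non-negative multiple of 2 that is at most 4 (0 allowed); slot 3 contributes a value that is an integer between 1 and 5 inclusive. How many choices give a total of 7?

5

The generating function for the choices is (1 + t^3 + t^6 + t^9)·(1 + t^2 + t^4)·(t + t^2 + t^3 + t^4 + t^5); the count is [t^7].
(1 + t^3 + t^6 + t^9) has coefficients 1,0,0,1,0,0,1,0 for degrees 0…7.
(1 + t^2 + t^4) has coefficients 1,0,1,0,1,0,0,0 for degrees 0…7.
Finally multiplying by (t + t^2 + t^3 + t^4 + t^5), the product of all factors after the first has coefficients 0,1,1,2,2,3,2,2 for degrees 0…7.
[t^7] = 1·2 + 1·2 + 1·1 = 5.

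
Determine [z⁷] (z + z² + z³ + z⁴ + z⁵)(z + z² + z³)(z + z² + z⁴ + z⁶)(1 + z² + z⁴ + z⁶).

14

(z + z² + z³ + z⁴ + z⁵) has coefficients 0,1,1,1,1,1 for degrees 0…5.
(z + z² + z³) has coefficients 0,1,1,1,0,0,0,0 for degrees 0…7.
Multiplying by (z + z² + z⁴ + z⁶) gives running coefficients 0,0,1,2,2,2,1,2 for degrees 0…7.
Finally multiplying by (1 + z² + z⁴ + z⁶), the product of all factors after the first has coefficients 0,0,1,2,3,4,4,6 for degrees 0…7.
[z⁷] = 1·4 + 1·4 + 1·3 + 1·2 + 1·1 = 14.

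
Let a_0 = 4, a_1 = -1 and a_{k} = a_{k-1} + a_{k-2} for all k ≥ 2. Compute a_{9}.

The ordinary generating function has denominator 1 - x - x^2.
Iterating the recurrence: a_0,…,a_{9} = 4, -1, 3, 2, 5, 7, 12, 19, 31, 50.

50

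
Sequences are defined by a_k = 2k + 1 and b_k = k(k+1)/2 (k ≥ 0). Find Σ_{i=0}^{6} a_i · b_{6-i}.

196

Write out a_i and b_{6-i} for i = 0,…,6 and sum the products.
Σ = 1·21 + 3·15 + 5·10 + 7·6 + 9·3 + 11·1 + 13·0 = 196.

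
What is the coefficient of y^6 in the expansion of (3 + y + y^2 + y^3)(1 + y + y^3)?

(3 + y + y^2 + y^3) has coefficients 3,1,1,1 for degrees 0…3.
(1 + y + y^3) has coefficients 1,1,0,1,0,0,0 for degrees 0…6.
[y^6] = 3·0 + 1·0 + 1·0 + 1·1 = 1.

1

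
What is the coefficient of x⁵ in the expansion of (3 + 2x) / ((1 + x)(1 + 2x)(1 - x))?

-84

Partial fractions give a closed form: a_n = (-1/2)·(-1)^n + (8/3)·(-2)^n + (5/6)·1^n.
At n = 5: a_5 = -84.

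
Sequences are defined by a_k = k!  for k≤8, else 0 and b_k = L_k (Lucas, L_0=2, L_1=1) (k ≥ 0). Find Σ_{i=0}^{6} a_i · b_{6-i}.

1699

This is [x^6] in the product of the two ordinary generating functions.
Σ = 1·18 + 1·11 + 2·7 + 6·4 + 24·3 + 120·1 + 720·2 = 1699.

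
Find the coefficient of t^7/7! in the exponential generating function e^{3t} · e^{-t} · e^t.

The EGF product rule gives c_7 = Σ_{k_1+k_2+k_3=7} C(7; k_1,k_2,k_3) · ∏ g_i(k_i), where e^{3t} gives (3)^k; e^{-t} gives (-1)^k; e^t gives (1)^k.
g_1(k) for k = 0…7: 1, 3, 9, 27, 81, 243, 729, 2187.
g_2(k) for k = 0…7: 1, -1, 1, -1, 1, -1, 1, -1.
g_3(k) for k = 0…7: 1, 1, 1, 1, 1, 1, 1, 1.
First combine the last two factors: h(k) = Σ_j C(k,j)·g_2(j)·g_3(k−j) for k = 0…7: 1, 0, 0, 0, 0, 0, 0, 0.
c_7 = Σ_k C(7,k)·g_1(k)·h(7−k) = 1·2187·1 = 2187.

2187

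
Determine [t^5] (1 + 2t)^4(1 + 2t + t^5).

33

(1 + 2t)^4 has coefficients 1,8,24,32,16 for degrees 0…4.
(1 + 2t + t^5) has coefficients 1,2,0,0,0,1 for degrees 0…5.
[t^5] = 1·1 + 8·0 + 24·0 + 32·0 + 16·2 = 33.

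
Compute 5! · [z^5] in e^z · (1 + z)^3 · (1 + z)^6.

36046

The EGF product rule gives c_5 = Σ_{k_1+k_2+k_3=5} C(5; k_1,k_2,k_3) · ∏ g_i(k_i), where e^z gives (1)^k; (1+z)^3 gives the falling factorial (3)_k; (1+z)^6 gives the falling factorial (6)_k.
g_1(k) for k = 0…5: 1, 1, 1, 1, 1, 1.
g_2(k) for k = 0…5: 1, 3, 6, 6, 0, 0.
g_3(k) for k = 0…5: 1, 6, 30, 120, 360, 720.
First combine the last two factors: h(k) = Σ_j C(k,j)·g_2(j)·g_3(k−j) for k = 0…5: 1, 9, 72, 504, 3024, 15120.
c_5 = Σ_k C(5,k)·g_1(k)·h(5−k) = 1·1·15120 + 5·1·3024 + 10·1·504 + 10·1·72 + 5·1·9 + 1·1·1 = 15120 + 15120 + 5040 + 720 + 45 + 1 = 36046.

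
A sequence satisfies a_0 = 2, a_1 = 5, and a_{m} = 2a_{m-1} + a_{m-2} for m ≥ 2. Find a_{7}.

The ordinary generating function has denominator 1 - 2z - z^2.
Iterating the recurrence: a_0,…,a_{7} = 2, 5, 12, 29, 70, 169, 408, 985.

985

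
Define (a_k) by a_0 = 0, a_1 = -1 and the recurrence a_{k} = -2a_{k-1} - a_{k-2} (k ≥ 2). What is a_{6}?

6

The ordinary generating function has denominator 1 + 2z + z^2.
Iterating the recurrence: a_0,…,a_{6} = 0, -1, 2, -3, 4, -5, 6.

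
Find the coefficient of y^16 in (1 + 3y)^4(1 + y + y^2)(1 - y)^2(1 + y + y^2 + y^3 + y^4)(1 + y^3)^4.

(1 + 3y)^4 has coefficients 1,12,54,108,81 for degrees 0…4.
(1 + y + y^2) has coefficients 1,1,1,0,0,0,0,0,0,0,0,0,0,0,0,0,0 for degrees 0…16.
Multiplying by (1 - y)^2 gives running coefficients 1,-1,0,-1,1,0,0,0,0,0,0,0,0,0,0,0,0 for degrees 0…16.
Multiplying by (1 + y + y^2 + y^3 + y^4) gives running coefficients 1,0,0,-1,0,-1,0,0,1,0,0,0,0,0,0,0,0 for degrees 0…16.
Finally multiplying by (1 + y^3)^4, the product of all factors after the first has coefficients 1,0,0,3,0,-1,2,0,-3,-2,0,-2,-3,0,2,-1,0 for degrees 0…16.
[y^16] = 1·0 + 12·(-1) + 54·2 + 108·0 + 81·(-3) = -147.

-147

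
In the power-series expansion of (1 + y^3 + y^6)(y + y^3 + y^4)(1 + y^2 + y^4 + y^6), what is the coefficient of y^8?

(1 + y^3 + y^6) has coefficients 1,0,0,1,0,0,1 for degrees 0…6.
(y + y^3 + y^4) has coefficients 0,1,0,1,1,0,0,0,0 for degrees 0…8.
Finally multiplying by (1 + y^2 + y^4 + y^6), the product of all factors after the first has coefficients 0,1,0,2,1,2,1,2,1 for degrees 0…8.
[y^8] = 1·1 + 1·2 + 1·0 = 3.

3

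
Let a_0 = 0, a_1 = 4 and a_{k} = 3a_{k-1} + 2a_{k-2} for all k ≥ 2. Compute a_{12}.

4041180

The ordinary generating function has denominator 1 - 3x - 2x^2.
Iterating the recurrence: a_0,…,a_{12} = 0, 4, 12, 44, 156, 556, 1980, 7052, 25116, 89452, 318588, 1134668, 4041180.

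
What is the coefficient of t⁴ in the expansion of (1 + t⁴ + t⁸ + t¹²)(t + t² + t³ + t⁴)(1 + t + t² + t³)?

(1 + t⁴ + t⁸ + t¹²) has coefficients 1,0,0,0,1 for degrees 0…4.
(t + t² + t³ + t⁴) has coefficients 0,1,1,1,1 for degrees 0…4.
Finally multiplying by (1 + t + t² + t³), the product of all factors after the first has coefficients 0,1,2,3,4 for degrees 0…4.
[t⁴] = 1·4 + 1·0 = 4.

4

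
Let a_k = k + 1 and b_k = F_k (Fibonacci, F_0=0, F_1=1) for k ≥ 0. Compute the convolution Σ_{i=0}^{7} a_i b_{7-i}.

79

This is [x^7] in the product of the two ordinary generating functions.
Σ = 1·13 + 2·8 + 3·5 + 4·3 + 5·2 + 6·1 + 7·1 + 8·0 = 79.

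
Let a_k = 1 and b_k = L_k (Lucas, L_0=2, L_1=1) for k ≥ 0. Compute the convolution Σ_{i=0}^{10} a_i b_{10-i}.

321

This is [x^10] in the product of the two ordinary generating functions.
Σ = 1·123 + 1·76 + 1·47 + 1·29 + 1·18 + 1·11 + 1·7 + 1·4 + 1·3 + 1·1 + 1·2 = 321.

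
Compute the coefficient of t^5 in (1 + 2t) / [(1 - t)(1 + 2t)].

Partial fractions give a closed form: a_n = (1)·1^n.
At n = 5: a_5 = 1.

1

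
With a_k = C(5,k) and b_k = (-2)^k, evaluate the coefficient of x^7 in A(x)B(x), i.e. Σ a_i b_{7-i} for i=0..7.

This is [x^7] in the product of the two ordinary generating functions.
Σ = 1·(-128) + 5·64 + 10·(-32) + 10·16 + 5·(-8) + 1·4 + 0·(-2) + 0·1 = -4.

-4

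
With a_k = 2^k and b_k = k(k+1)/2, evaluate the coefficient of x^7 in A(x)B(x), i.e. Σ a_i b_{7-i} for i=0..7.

The convolution is the t^7 coefficient of A(t)B(t).
Σ = 1·28 + 2·21 + 4·15 + 8·10 + 16·6 + 32·3 + 64·1 + 128·0 = 466.

466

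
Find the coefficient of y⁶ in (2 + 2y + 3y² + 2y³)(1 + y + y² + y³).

(2 + 2y + 3y² + 2y³) has coefficients 2,2,3,2 for degrees 0…3.
(1 + y + y² + y³) has coefficients 1,1,1,1,0,0,0 for degrees 0…6.
[y⁶] = 2·0 + 2·0 + 3·0 + 2·1 = 2.

2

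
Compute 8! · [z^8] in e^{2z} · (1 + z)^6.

1081600

The EGF product rule gives c_8 = Σ_{k_1+k_2=8} C(8; k_1,k_2) · ∏ g_i(k_i), where e^{2z} gives (2)^k; (1+z)^6 gives the falling factorial (6)_k.
g_1(k) for k = 0…8: 1, 2, 4, 8, 16, 32, 64, 128, 256.
g_2(k) for k = 0…8: 1, 6, 30, 120, 360, 720, 720, 0, 0.
c_8 = Σ_k C(8,k)·g_1(k)·g_2(8−k) = 28·4·720 + 56·8·720 + 70·16·360 + 56·32·120 + 28·64·30 + 8·128·6 + 1·256·1 = 80640 + 322560 + 403200 + 215040 + 53760 + 6144 + 256 = 1081600.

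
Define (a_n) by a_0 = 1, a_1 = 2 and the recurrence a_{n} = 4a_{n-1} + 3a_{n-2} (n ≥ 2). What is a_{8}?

The ordinary generating function has denominator 1 - 4y - 3y^2.
Iterating the recurrence: a_0,…,a_{8} = 1, 2, 11, 50, 233, 1082, 5027, 23354, 108497.

108497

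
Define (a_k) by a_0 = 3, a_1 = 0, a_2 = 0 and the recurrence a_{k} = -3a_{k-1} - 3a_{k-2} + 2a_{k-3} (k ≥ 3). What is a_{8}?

The ordinary generating function has denominator 1 + 3z + 3z^2 - 2z^3.
Iterating the recurrence: a_0,…,a_{8} = 3, 0, 0, 6, -18, 36, -42, -18, 252.

252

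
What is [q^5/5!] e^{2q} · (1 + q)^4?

The EGF product rule gives c_5 = Σ_{k_1+k_2=5} C(5; k_1,k_2) · ∏ g_i(k_i), where e^{2q} gives (2)^k; (1+q)^4 gives the falling factorial (4)_k.
g_1(k) for k = 0…5: 1, 2, 4, 8, 16, 32.
g_2(k) for k = 0…5: 1, 4, 12, 24, 24, 0.
c_5 = Σ_k C(5,k)·g_1(k)·g_2(5−k) = 5·2·24 + 10·4·24 + 10·8·12 + 5·16·4 + 1·32·1 = 240 + 960 + 960 + 320 + 32 = 2512.

2512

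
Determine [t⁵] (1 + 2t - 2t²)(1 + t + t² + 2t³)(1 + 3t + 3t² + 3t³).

11

(1 + 2t - 2t²) has coefficients 1,2,-2 for degrees 0…2.
(1 + t + t² + 2t³) has coefficients 1,1,1,2,0,0 for degrees 0…5.
Finally multiplying by (1 + 3t + 3t² + 3t³), the product of all factors after the first has coefficients 1,4,7,11,12,9 for degrees 0…5.
[t⁵] = 1·9 + 2·12 − 2·11 = 11.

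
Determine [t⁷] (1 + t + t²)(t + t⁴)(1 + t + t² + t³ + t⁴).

(1 + t + t²) has coefficients 1,1,1 for degrees 0…2.
(t + t⁴) has coefficients 0,1,0,0,1,0,0,0 for degrees 0…7.
Finally multiplying by (1 + t + t² + t³ + t⁴), the product of all factors after the first has coefficients 0,1,1,1,2,2,1,1 for degrees 0…7.
[t⁷] = 1·1 + 1·1 + 1·2 = 4.

4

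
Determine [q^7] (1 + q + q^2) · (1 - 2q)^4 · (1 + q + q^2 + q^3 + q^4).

-8

(1 + q + q^2) has coefficients 1,1,1 for degrees 0…2.
(1 - 2q)^4 has coefficients 1,-8,24,-32,16,0,0,0 for degrees 0…7.
Finally multiplying by (1 + q + q^2 + q^3 + q^4), the product of all factors after the first has coefficients 1,-7,17,-15,1,0,8,-16 for degrees 0…7.
[q^7] = 1·(-16) + 1·8 + 1·0 = -8.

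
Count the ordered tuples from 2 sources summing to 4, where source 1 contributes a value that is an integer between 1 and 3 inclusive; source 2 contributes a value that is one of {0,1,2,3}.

3

The generating function for the choices is (x + x^2 + x^3)·(1 + x + x^2 + x^3); the count is [x^4].
(x + x^2 + x^3) has coefficients 0,1,1,1 for degrees 0…3.
(1 + x + x^2 + x^3) has coefficients 1,1,1,1,0 for degrees 0…4.
[x^4] = 1·1 + 1·1 + 1·1 = 3.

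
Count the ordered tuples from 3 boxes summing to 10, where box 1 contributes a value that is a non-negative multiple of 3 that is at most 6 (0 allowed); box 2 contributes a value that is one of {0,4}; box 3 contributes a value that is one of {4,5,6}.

2

The generating function for the choices is (1 + t^3 + t^6)·(1 + t^4)·(t^4 + t^5 + t^6); the count is [t^10].
(1 + t^3 + t^6) has coefficients 1,0,0,1,0,0,1 for degrees 0…6.
(1 + t^4) has coefficients 1,0,0,0,1,0,0,0,0,0,0 for degrees 0…10.
Finally multiplying by (t^4 + t^5 + t^6), the product of all factors after the first has coefficients 0,0,0,0,1,1,1,0,1,1,1 for degrees 0…10.
[t^10] = 1·1 + 1·0 + 1·1 = 2.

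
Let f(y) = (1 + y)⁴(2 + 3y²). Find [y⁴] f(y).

20

(1 + y)⁴ has coefficients 1,4,6,4,1 for degrees 0…4.
(2 + 3y²) has coefficients 2,0,3,0,0 for degrees 0…4.
[y⁴] = 1·0 + 4·0 + 6·3 + 4·0 + 1·2 = 20.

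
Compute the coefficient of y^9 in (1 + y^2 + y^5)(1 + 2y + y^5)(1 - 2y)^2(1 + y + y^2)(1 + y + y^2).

13

(1 + y^2 + y^5) has coefficients 1,0,1,0,0,1 for degrees 0…5.
(1 + 2y + y^5) has coefficients 1,2,0,0,0,1,0,0,0,0 for degrees 0…9.
Multiplying by (1 - 2y)^2 gives running coefficients 1,-2,-4,8,0,1,-4,4,0,0 for degrees 0…9.
Multiplying by (1 + y + y^2) gives running coefficients 1,-1,-5,2,4,9,-3,1,0,4 for degrees 0…9.
Finally multiplying by (1 + y + y^2), the product of all factors after the first has coefficients 1,0,-5,-4,1,15,10,7,-2,5 for degrees 0…9.
[y^9] = 1·5 + 1·7 + 1·1 = 13.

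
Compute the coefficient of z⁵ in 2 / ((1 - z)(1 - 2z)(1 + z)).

The denominator gives the recurrence a_n = 2a_(n−1) + a_(n−2) − 2a_(n−3) for n ≥ 3; the numerator fixes a_0 = 2, a_1 = 4, a_2 = 10.
Iterating: 2, 4, 10, 20, 42, 84, so a_5 = 84.

84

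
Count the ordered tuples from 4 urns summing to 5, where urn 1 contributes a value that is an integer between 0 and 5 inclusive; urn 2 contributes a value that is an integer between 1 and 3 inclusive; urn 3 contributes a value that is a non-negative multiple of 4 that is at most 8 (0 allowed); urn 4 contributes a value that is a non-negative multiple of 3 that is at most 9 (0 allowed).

6

The generating function for the choices is (1 + y + y^2 + y^3 + y^4 + y^5)·(y + y^2 + y^3)·(1 + y^4 + y^8)·(1 + y^3 + y^6 + y^9); the count is [y^5].
(1 + y + y^2 + y^3 + y^4 + y^5) has coefficients 1,1,1,1,1,1 for degrees 0…5.
(y + y^2 + y^3) has coefficients 0,1,1,1,0,0 for degrees 0…5.
Multiplying by (1 + y^4 + y^8) gives running coefficients 0,1,1,1,0,1 for degrees 0…5.
Finally multiplying by (1 + y^3 + y^6 + y^9), the product of all factors after the first has coefficients 0,1,1,1,1,2 for degrees 0…5.
[y^5] = 1·2 + 1·1 + 1·1 + 1·1 + 1·1 + 1·0 = 6.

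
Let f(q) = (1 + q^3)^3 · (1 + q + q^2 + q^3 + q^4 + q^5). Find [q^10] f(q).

(1 + q^3)^3 has coefficients 1,0,0,3,0,0,3,0,0,1 for degrees 0…9.
(1 + q + q^2 + q^3 + q^4 + q^5) has coefficients 1,1,1,1,1,1,0,0,0,0,0 for degrees 0…10.
[q^10] = 1·0 + 3·0 + 3·1 + 1·1 = 4.

4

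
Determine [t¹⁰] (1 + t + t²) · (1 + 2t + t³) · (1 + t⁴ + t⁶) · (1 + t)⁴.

69

(1 + t + t²) has coefficients 1,1,1 for degrees 0…2.
(1 + 2t + t³) has coefficients 1,2,0,1,0,0,0,0,0,0,0 for degrees 0…10.
Multiplying by (1 + t⁴ + t⁶) gives running coefficients 1,2,0,1,1,2,1,3,0,1,0 for degrees 0…10.
Finally multiplying by (1 + t)⁴, the product of all factors after the first has coefficients 1,6,14,17,14,14,19,24,27,25,17 for degrees 0…10.
[t¹⁰] = 1·17 + 1·25 + 1·27 = 69.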